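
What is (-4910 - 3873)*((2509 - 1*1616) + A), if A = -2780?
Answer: 16573521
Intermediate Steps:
(-4910 - 3873)*((2509 - 1*1616) + A) = (-4910 - 3873)*((2509 - 1*1616) - 2780) = -8783*((2509 - 1616) - 2780) = -8783*(893 - 2780) = -8783*(-1887) = 16573521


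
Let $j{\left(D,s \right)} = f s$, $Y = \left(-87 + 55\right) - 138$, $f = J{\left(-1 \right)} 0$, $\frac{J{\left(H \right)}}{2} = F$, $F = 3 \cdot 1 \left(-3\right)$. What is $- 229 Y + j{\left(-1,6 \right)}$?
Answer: $38930$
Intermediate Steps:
$F = -9$ ($F = 3 \left(-3\right) = -9$)
$J{\left(H \right)} = -18$ ($J{\left(H \right)} = 2 \left(-9\right) = -18$)
$f = 0$ ($f = \left(-18\right) 0 = 0$)
$Y = -170$ ($Y = -32 - 138 = -170$)
$j{\left(D,s \right)} = 0$ ($j{\left(D,s \right)} = 0 s = 0$)
$- 229 Y + j{\left(-1,6 \right)} = \left(-229\right) \left(-170\right) + 0 = 38930 + 0 = 38930$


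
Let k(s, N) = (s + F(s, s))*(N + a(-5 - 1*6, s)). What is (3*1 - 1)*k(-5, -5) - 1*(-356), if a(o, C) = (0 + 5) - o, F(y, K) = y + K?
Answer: 26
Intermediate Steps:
F(y, K) = K + y
a(o, C) = 5 - o
k(s, N) = 3*s*(16 + N) (k(s, N) = (s + (s + s))*(N + (5 - (-5 - 1*6))) = (s + 2*s)*(N + (5 - (-5 - 6))) = (3*s)*(N + (5 - 1*(-11))) = (3*s)*(N + (5 + 11)) = (3*s)*(N + 16) = (3*s)*(16 + N) = 3*s*(16 + N))
(3*1 - 1)*k(-5, -5) - 1*(-356) = (3*1 - 1)*(3*(-5)*(16 - 5)) - 1*(-356) = (3 - 1)*(3*(-5)*11) + 356 = 2*(-165) + 356 = -330 + 356 = 26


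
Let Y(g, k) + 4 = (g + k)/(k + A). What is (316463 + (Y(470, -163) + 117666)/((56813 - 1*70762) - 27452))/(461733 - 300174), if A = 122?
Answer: 537172447348/274236870519 ≈ 1.9588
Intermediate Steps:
Y(g, k) = -4 + (g + k)/(122 + k) (Y(g, k) = -4 + (g + k)/(k + 122) = -4 + (g + k)/(122 + k))
(316463 + (Y(470, -163) + 117666)/((56813 - 1*70762) - 27452))/(461733 - 300174) = (316463 + ((-488 + 470 - 3*(-163))/(122 - 163) + 117666)/((56813 - 1*70762) - 27452))/(461733 - 300174) = (316463 + ((-488 + 470 + 489)/(-41) + 117666)/((56813 - 70762) - 27452))/161559 = (316463 + (-1/41*471 + 117666)/(-13949 - 27452))*(1/161559) = (316463 + (-471/41 + 117666)/(-41401))*(1/161559) = (316463 + (4823835/41)*(-1/41401))*(1/161559) = (316463 - 4823835/1697441)*(1/161559) = (537172447348/1697441)*(1/161559) = 537172447348/274236870519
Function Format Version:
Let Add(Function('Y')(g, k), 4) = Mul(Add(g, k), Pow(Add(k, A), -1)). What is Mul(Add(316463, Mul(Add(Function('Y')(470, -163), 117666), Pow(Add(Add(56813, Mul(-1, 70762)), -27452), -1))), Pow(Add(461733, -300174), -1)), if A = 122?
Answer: Rational(537172447348, 274236870519) ≈ 1.9588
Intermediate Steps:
Function('Y')(g, k) = Add(-4, Mul(Pow(Add(122, k), -1), Add(g, k))) (Function('Y')(g, k) = Add(-4, Mul(Add(g, k), Pow(Add(k, 122), -1))) = Add(-4, Mul(Add(g, k), Pow(Add(122, k), -1))) = Add(-4, Mul(Pow(Add(122, k), -1), Add(g, k))))
Mul(Add(316463, Mul(Add(Function('Y')(470, -163), 117666), Pow(Add(Add(56813, Mul(-1, 70762)), -27452), -1))), Pow(Add(461733, -300174), -1)) = Mul(Add(316463, Mul(Add(Mul(Pow(Add(122, -163), -1), Add(-488, 470, Mul(-3, -163))), 117666), Pow(Add(Add(56813, Mul(-1, 70762)), -27452), -1))), Pow(Add(461733, -300174), -1)) = Mul(Add(316463, Mul(Add(Mul(Pow(-41, -1), Add(-488, 470, 489)), 117666), Pow(Add(Add(56813, -70762), -27452), -1))), Pow(161559, -1)) = Mul(Add(316463, Mul(Add(Mul(Rational(-1, 41), 471), 117666), Pow(Add(-13949, -27452), -1))), Rational(1, 161559)) = Mul(Add(316463, Mul(Add(Rational(-471, 41), 117666), Pow(-41401, -1))), Rational(1, 161559)) = Mul(Add(316463, Mul(Rational(4823835, 41), Rational(-1, 41401))), Rational(1, 161559)) = Mul(Add(316463, Rational(-4823835, 1697441)), Rational(1, 161559)) = Mul(Rational(537172447348, 1697441), Rational(1, 161559)) = Rational(537172447348, 274236870519)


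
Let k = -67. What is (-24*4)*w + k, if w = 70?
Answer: -6787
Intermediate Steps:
(-24*4)*w + k = -24*4*70 - 67 = -96*70 - 67 = -6720 - 67 = -6787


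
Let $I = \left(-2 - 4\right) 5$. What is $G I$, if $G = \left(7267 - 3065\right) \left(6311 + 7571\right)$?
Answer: $-1749964920$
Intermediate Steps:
$G = 58332164$ ($G = 4202 \cdot 13882 = 58332164$)
$I = -30$ ($I = \left(-6\right) 5 = -30$)
$G I = 58332164 \left(-30\right) = -1749964920$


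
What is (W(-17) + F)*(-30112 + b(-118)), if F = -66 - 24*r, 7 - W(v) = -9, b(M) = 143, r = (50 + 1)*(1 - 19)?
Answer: -658778558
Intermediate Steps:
r = -918 (r = 51*(-18) = -918)
W(v) = 16 (W(v) = 7 - 1*(-9) = 7 + 9 = 16)
F = 21966 (F = -66 - 24*(-918) = -66 + 22032 = 21966)
(W(-17) + F)*(-30112 + b(-118)) = (16 + 21966)*(-30112 + 143) = 21982*(-29969) = -658778558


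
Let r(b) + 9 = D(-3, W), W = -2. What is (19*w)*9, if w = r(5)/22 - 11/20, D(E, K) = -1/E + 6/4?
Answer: -16473/110 ≈ -149.75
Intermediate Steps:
D(E, K) = 3/2 - 1/E (D(E, K) = -1/E + 6*(¼) = -1/E + 3/2 = 3/2 - 1/E)
r(b) = -43/6 (r(b) = -9 + (3/2 - 1/(-3)) = -9 + (3/2 - 1*(-⅓)) = -9 + (3/2 + ⅓) = -9 + 11/6 = -43/6)
w = -289/330 (w = -43/6/22 - 11/20 = -43/6*1/22 - 11*1/20 = -43/132 - 11/20 = -289/330 ≈ -0.87576)
(19*w)*9 = (19*(-289/330))*9 = -5491/330*9 = -16473/110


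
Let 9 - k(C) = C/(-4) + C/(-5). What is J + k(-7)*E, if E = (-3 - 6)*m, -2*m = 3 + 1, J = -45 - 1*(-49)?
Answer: 1093/10 ≈ 109.30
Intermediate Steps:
k(C) = 9 + 9*C/20 (k(C) = 9 - (C/(-4) + C/(-5)) = 9 - (C*(-¼) + C*(-⅕)) = 9 - (-C/4 - C/5) = 9 - (-9)*C/20 = 9 + 9*C/20)
J = 4 (J = -45 + 49 = 4)
m = -2 (m = -(3 + 1)/2 = -½*4 = -2)
E = 18 (E = (-3 - 6)*(-2) = -9*(-2) = 18)
J + k(-7)*E = 4 + (9 + (9/20)*(-7))*18 = 4 + (9 - 63/20)*18 = 4 + (117/20)*18 = 4 + 1053/10 = 1093/10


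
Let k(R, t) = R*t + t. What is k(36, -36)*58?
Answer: -77256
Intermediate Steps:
k(R, t) = t + R*t
k(36, -36)*58 = -36*(1 + 36)*58 = -36*37*58 = -1332*58 = -77256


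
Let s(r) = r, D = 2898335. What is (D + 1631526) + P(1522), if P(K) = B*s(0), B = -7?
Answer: 4529861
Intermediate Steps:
P(K) = 0 (P(K) = -7*0 = 0)
(D + 1631526) + P(1522) = (2898335 + 1631526) + 0 = 4529861 + 0 = 4529861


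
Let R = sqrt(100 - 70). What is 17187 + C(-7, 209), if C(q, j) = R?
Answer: 17187 + sqrt(30) ≈ 17192.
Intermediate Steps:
R = sqrt(30) ≈ 5.4772
C(q, j) = sqrt(30)
17187 + C(-7, 209) = 17187 + sqrt(30)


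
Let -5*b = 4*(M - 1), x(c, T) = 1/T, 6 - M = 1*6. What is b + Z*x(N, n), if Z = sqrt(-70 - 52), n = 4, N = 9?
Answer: 4/5 + I*sqrt(122)/4 ≈ 0.8 + 2.7613*I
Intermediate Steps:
M = 0 (M = 6 - 6 = 0)
b = 4/5 (b = -4*(0 - 1)/5 = -4*(-1)/5 = -1/5*(-4) = 4/5 ≈ 0.80000)
Z = I*sqrt(122) (Z = sqrt(-122) = I*sqrt(122) ≈ 11.045*I)
b + Z*x(N, n) = 4/5 + (I*sqrt(122))/4 = 4/5 + (I*sqrt(122))*(1/4) = 4/5 + I*sqrt(122)/4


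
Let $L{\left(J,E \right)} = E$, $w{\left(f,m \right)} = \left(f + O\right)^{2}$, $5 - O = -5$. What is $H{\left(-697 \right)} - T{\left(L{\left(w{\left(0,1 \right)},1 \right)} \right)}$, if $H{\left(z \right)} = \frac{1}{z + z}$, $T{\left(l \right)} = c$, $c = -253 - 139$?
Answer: $\frac{546447}{1394} \approx 392.0$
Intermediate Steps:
$O = 10$ ($O = 5 - -5 = 5 + 5 = 10$)
$w{\left(f,m \right)} = \left(10 + f\right)^{2}$ ($w{\left(f,m \right)} = \left(f + 10\right)^{2} = \left(10 + f\right)^{2}$)
$c = -392$ ($c = -253 - 139 = -392$)
$T{\left(l \right)} = -392$
$H{\left(z \right)} = \frac{1}{2 z}$
$H{\left(-697 \right)} - T{\left(L{\left(w{\left(0,1 \right)},1 \right)} \right)} = \frac{1}{2 \left(-697\right)} - -392 = \frac{1}{2} \left(- \frac{1}{697}\right) + 392 = - \frac{1}{1394} + 392 = \frac{546447}{1394}$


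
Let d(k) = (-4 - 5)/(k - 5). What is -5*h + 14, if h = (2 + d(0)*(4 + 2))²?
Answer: -4026/5 ≈ -805.20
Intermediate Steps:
d(k) = -9/(-5 + k)
h = 4096/25 (h = (2 + (-9/(-5 + 0))*(4 + 2))² = (2 - 9/(-5)*6)² = (2 - 9*(-⅕)*6)² = (2 + (9/5)*6)² = (2 + 54/5)² = (64/5)² = 4096/25 ≈ 163.84)
-5*h + 14 = -5*4096/25 + 14 = -4096/5 + 14 = -4026/5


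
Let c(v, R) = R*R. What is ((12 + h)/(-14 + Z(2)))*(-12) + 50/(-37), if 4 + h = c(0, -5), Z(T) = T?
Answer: 1171/37 ≈ 31.649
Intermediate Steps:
c(v, R) = R²
h = 21 (h = -4 + (-5)² = -4 + 25 = 21)
((12 + h)/(-14 + Z(2)))*(-12) + 50/(-37) = ((12 + 21)/(-14 + 2))*(-12) + 50/(-37) = (33/(-12))*(-12) + 50*(-1/37) = (33*(-1/12))*(-12) - 50/37 = -11/4*(-12) - 50/37 = 33 - 50/37 = 1171/37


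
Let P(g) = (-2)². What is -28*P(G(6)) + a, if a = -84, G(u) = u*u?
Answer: -196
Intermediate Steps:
G(u) = u²
P(g) = 4
-28*P(G(6)) + a = -28*4 - 84 = -112 - 84 = -196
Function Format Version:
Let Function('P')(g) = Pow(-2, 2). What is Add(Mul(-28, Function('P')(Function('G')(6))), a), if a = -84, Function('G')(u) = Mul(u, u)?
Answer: -196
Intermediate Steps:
Function('G')(u) = Pow(u, 2)
Function('P')(g) = 4
Add(Mul(-28, Function('P')(Function('G')(6))), a) = Add(Mul(-28, 4), -84) = Add(-112, -84) = -196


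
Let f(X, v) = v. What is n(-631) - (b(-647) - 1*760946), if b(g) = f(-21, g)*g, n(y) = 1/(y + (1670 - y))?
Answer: 571702791/1670 ≈ 3.4234e+5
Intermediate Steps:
n(y) = 1/1670
b(g) = g² (b(g) = g*g = g²)
n(-631) - (b(-647) - 1*760946) = 1/1670 - ((-647)² - 1*760946) = 1/1670 - (418609 - 760946) = 1/1670 - 1*(-342337) = 1/1670 + 342337 = 571702791/1670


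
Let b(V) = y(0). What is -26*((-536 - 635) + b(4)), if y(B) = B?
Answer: 30446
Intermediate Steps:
b(V) = 0
-26*((-536 - 635) + b(4)) = -26*((-536 - 635) + 0) = -26*(-1171 + 0) = -26*(-1171) = 30446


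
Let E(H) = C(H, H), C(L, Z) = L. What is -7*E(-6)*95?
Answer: 3990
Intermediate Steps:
E(H) = H
-7*E(-6)*95 = -7*(-6)*95 = 42*95 = 3990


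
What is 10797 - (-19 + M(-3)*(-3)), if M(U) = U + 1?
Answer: 10810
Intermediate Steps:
M(U) = 1 + U
10797 - (-19 + M(-3)*(-3)) = 10797 - (-19 + (1 - 3)*(-3)) = 10797 - (-19 - 2*(-3)) = 10797 - (-19 + 6) = 10797 - 1*(-13) = 10797 + 13 = 10810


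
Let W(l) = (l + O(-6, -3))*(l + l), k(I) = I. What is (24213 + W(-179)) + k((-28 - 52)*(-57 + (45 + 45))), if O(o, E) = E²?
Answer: 82433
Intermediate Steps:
W(l) = 2*l*(9 + l) (W(l) = (l + (-3)²)*(l + l) = (l + 9)*(2*l) = (9 + l)*(2*l) = 2*l*(9 + l))
(24213 + W(-179)) + k((-28 - 52)*(-57 + (45 + 45))) = (24213 + 2*(-179)*(9 - 179)) + (-28 - 52)*(-57 + (45 + 45)) = (24213 + 2*(-179)*(-170)) - 80*(-57 + 90) = (24213 + 60860) - 80*33 = 85073 - 2640 = 82433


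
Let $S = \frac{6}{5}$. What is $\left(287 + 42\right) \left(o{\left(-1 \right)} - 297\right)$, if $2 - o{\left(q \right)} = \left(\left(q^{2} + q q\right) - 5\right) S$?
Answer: $- \frac{479353}{5} \approx -95871.0$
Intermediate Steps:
$S = \frac{6}{5}$ ($S = 6 \cdot \frac{1}{5} = \frac{6}{5} \approx 1.2$)
$o{\left(q \right)} = 8 - \frac{12 q^{2}}{5}$ ($o{\left(q \right)} = 2 - \left(\left(q^{2} + q q\right) - 5\right) \frac{6}{5} = 2 - \left(\left(q^{2} + q^{2}\right) - 5\right) \frac{6}{5} = 2 - \left(2 q^{2} - 5\right) \frac{6}{5} = 2 - \left(-5 + 2 q^{2}\right) \frac{6}{5} = 2 - \left(-6 + \frac{12 q^{2}}{5}\right) = 8 - \frac{12 q^{2}}{5}$)
$\left(287 + 42\right) \left(o{\left(-1 \right)} - 297\right) = \left(287 + 42\right) \left(\left(8 - \frac{12 \left(-1\right)^{2}}{5}\right) - 297\right) = 329 \left(\left(8 - \frac{12}{5}\right) - 297\right) = 329 \left(\frac{28}{5} - 297\right) = 329 \left(- \frac{1457}{5}\right) = - \frac{479353}{5}$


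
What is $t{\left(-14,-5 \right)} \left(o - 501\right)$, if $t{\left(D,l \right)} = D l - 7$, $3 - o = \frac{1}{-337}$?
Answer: $- \frac{10572975}{337} \approx -31374.0$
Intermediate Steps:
$o = \frac{1012}{337}$ ($o = 3 - \frac{1}{-337} = 3 - - \frac{1}{337} = 3 + \frac{1}{337} = \frac{1012}{337} \approx 3.003$)
$t{\left(D,l \right)} = -7 + D l$
$t{\left(-14,-5 \right)} \left(o - 501\right) = \left(-7 - -70\right) \left(\frac{1012}{337} - 501\right) = \left(-7 + 70\right) \left(- \frac{167825}{337}\right) = 63 \left(- \frac{167825}{337}\right) = - \frac{10572975}{337}$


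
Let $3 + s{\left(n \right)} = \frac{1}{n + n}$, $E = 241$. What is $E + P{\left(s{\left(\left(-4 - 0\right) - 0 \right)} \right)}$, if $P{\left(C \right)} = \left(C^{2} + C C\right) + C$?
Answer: $\frac{8237}{32} \approx 257.41$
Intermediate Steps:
$s{\left(n \right)} = -3 + \frac{1}{2 n}$ ($s{\left(n \right)} = -3 + \frac{1}{n + n} = -3 + \frac{1}{2 n}$)
$P{\left(C \right)} = C + 2 C^{2}$ ($P{\left(C \right)} = \left(C^{2} + C^{2}\right) + C = 2 C^{2} + C = C + 2 C^{2}$)
$E + P{\left(s{\left(\left(-4 - 0\right) - 0 \right)} \right)} = 241 + \left(-3 + \frac{1}{2 \left(\left(-4 - 0\right) - 0\right)}\right) \left(1 + 2 \left(-3 + \frac{1}{2 \left(\left(-4 - 0\right) - 0\right)}\right)\right) = 241 + \left(-3 + \frac{1}{2 \left(\left(-4 + 0\right) + 0\right)}\right) \left(1 + 2 \left(-3 + \frac{1}{2 \left(\left(-4 + 0\right) + 0\right)}\right)\right) = 241 + \left(-3 + \frac{1}{2 \left(-4 + 0\right)}\right) \left(1 + 2 \left(-3 + \frac{1}{2 \left(-4 + 0\right)}\right)\right) = 241 + \left(-3 + \frac{1}{2 \left(-4\right)}\right) \left(1 + 2 \left(-3 + \frac{1}{2 \left(-4\right)}\right)\right) = 241 + \left(-3 + \frac{1}{2} \left(- \frac{1}{4}\right)\right) \left(1 + 2 \left(-3 + \frac{1}{2} \left(- \frac{1}{4}\right)\right)\right) = 241 + \left(-3 - \frac{1}{8}\right) \left(1 + 2 \left(-3 - \frac{1}{8}\right)\right) = 241 - \frac{25 \left(1 + 2 \left(- \frac{25}{8}\right)\right)}{8} = 241 - \frac{25 \left(1 - \frac{25}{4}\right)}{8} = 241 - - \frac{525}{32} = 241 + \frac{525}{32} = \frac{8237}{32}$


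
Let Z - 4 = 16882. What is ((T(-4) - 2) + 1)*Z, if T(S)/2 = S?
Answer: -151974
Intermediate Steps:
Z = 16886 (Z = 4 + 16882 = 16886)
T(S) = 2*S
((T(-4) - 2) + 1)*Z = ((2*(-4) - 2) + 1)*16886 = ((-8 - 2) + 1)*16886 = (-10 + 1)*16886 = -9*16886 = -151974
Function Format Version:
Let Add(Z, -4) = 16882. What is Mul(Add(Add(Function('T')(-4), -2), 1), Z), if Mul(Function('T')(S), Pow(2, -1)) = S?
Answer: -151974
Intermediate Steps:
Z = 16886 (Z = Add(4, 16882) = 16886)
Function('T')(S) = Mul(2, S)
Mul(Add(Add(Function('T')(-4), -2), 1), Z) = Mul(Add(Add(Mul(2, -4), -2), 1), 16886) = Mul(Add(Add(-8, -2), 1), 16886) = Mul(Add(-10, 1), 16886) = Mul(-9, 16886) = -151974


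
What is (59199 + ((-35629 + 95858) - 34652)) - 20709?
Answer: 64067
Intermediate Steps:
(59199 + ((-35629 + 95858) - 34652)) - 20709 = (59199 + (60229 - 34652)) - 20709 = (59199 + 25577) - 20709 = 84776 - 20709 = 64067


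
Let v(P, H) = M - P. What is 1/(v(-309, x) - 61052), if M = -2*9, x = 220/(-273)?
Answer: -1/60761 ≈ -1.6458e-5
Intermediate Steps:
x = -220/273 (x = 220*(-1/273) = -220/273 ≈ -0.80586)
M = -18 (M = -1*18 = -18)
v(P, H) = -18 - P
1/(v(-309, x) - 61052) = 1/((-18 - 1*(-309)) - 61052) = 1/((-18 + 309) - 61052) = 1/(291 - 61052) = 1/(-60761) = -1/60761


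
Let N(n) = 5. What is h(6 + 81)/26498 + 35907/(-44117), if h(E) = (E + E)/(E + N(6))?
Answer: -43763491377/53774564236 ≈ -0.81383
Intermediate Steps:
h(E) = 2*E/(5 + E) (h(E) = (E + E)/(E + 5) = (2*E)/(5 + E) = 2*E/(5 + E))
h(6 + 81)/26498 + 35907/(-44117) = (2*(6 + 81)/(5 + (6 + 81)))/26498 + 35907/(-44117) = (2*87/(5 + 87))*(1/26498) + 35907*(-1/44117) = (2*87/92)*(1/26498) - 35907/44117 = (2*87*(1/92))*(1/26498) - 35907/44117 = (87/46)*(1/26498) - 35907/44117 = 87/1218908 - 35907/44117 = -43763491377/53774564236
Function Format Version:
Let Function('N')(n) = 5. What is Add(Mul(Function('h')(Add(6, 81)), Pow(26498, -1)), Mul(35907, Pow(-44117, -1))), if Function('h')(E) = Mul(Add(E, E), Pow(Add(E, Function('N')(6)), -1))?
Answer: Rational(-43763491377, 53774564236) ≈ -0.81383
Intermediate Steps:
Function('h')(E) = Mul(2, E, Pow(Add(5, E), -1)) (Function('h')(E) = Mul(Add(E, E), Pow(Add(E, 5), -1)) = Mul(Mul(2, E), Pow(Add(5, E), -1)) = Mul(2, E, Pow(Add(5, E), -1)))
Add(Mul(Function('h')(Add(6, 81)), Pow(26498, -1)), Mul(35907, Pow(-44117, -1))) = Add(Mul(Mul(2, Add(6, 81), Pow(Add(5, Add(6, 81)), -1)), Pow(26498, -1)), Mul(35907, Pow(-44117, -1))) = Add(Mul(Mul(2, 87, Pow(Add(5, 87), -1)), Rational(1, 26498)), Mul(35907, Rational(-1, 44117))) = Add(Mul(Mul(2, 87, Pow(92, -1)), Rational(1, 26498)), Rational(-35907, 44117)) = Add(Mul(Mul(2, 87, Rational(1, 92)), Rational(1, 26498)), Rational(-35907, 44117)) = Add(Mul(Rational(87, 46), Rational(1, 26498)), Rational(-35907, 44117)) = Add(Rational(87, 1218908), Rational(-35907, 44117)) = Rational(-43763491377, 53774564236)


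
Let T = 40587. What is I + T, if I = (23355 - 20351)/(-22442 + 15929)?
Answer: 264340127/6513 ≈ 40587.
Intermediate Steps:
I = -3004/6513 (I = 3004/(-6513) = 3004*(-1/6513) = -3004/6513 ≈ -0.46123)
I + T = -3004/6513 + 40587 = 264340127/6513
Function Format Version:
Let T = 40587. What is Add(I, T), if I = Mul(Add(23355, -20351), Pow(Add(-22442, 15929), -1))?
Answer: Rational(264340127, 6513) ≈ 40587.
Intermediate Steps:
I = Rational(-3004, 6513) (I = Mul(3004, Pow(-6513, -1)) = Mul(3004, Rational(-1, 6513)) = Rational(-3004, 6513) ≈ -0.46123)
Add(I, T) = Add(Rational(-3004, 6513), 40587) = Rational(264340127, 6513)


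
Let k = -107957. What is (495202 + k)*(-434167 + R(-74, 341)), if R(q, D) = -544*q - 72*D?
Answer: -162047704435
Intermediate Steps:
(495202 + k)*(-434167 + R(-74, 341)) = (495202 - 107957)*(-434167 + (-544*(-74) - 72*341)) = 387245*(-434167 + (40256 - 24552)) = 387245*(-434167 + 15704) = 387245*(-418463) = -162047704435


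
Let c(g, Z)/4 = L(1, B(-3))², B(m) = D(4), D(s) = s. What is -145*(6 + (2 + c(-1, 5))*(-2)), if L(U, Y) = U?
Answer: 870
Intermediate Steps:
B(m) = 4
c(g, Z) = 4 (c(g, Z) = 4*1² = 4*1 = 4)
-145*(6 + (2 + c(-1, 5))*(-2)) = -145*(6 + (2 + 4)*(-2)) = -145*(6 + 6*(-2)) = -145*(6 - 12) = -145*(-6) = 870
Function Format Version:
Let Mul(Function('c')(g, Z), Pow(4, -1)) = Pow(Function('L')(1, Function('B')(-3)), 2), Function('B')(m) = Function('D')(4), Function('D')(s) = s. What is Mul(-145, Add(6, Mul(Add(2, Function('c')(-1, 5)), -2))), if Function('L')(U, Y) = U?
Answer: 870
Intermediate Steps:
Function('B')(m) = 4
Function('c')(g, Z) = 4 (Function('c')(g, Z) = Mul(4, Pow(1, 2)) = Mul(4, 1) = 4)
Mul(-145, Add(6, Mul(Add(2, Function('c')(-1, 5)), -2))) = Mul(-145, Add(6, Mul(Add(2, 4), -2))) = Mul(-145, Add(6, Mul(6, -2))) = Mul(-145, Add(6, -12)) = Mul(-145, -6) = 870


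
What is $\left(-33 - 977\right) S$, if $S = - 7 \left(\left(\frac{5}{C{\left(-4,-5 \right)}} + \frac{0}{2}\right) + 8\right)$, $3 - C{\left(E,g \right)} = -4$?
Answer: $61610$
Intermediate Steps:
$C{\left(E,g \right)} = 7$ ($C{\left(E,g \right)} = 3 - -4 = 3 + 4 = 7$)
$S = -61$ ($S = - 7 \left(\left(\frac{5}{7} + \frac{0}{2}\right) + 8\right) = - 7 \left(\left(5 \cdot \frac{1}{7} + 0 \cdot \frac{1}{2}\right) + 8\right) = - 7 \left(\left(\frac{5}{7} + 0\right) + 8\right) = - 7 \left(\frac{5}{7} + 8\right) = \left(-7\right) \frac{61}{7} = -61$)
$\left(-33 - 977\right) S = \left(-33 - 977\right) \left(-61\right) = \left(-1010\right) \left(-61\right) = 61610$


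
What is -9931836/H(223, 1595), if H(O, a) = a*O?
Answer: -9931836/355685 ≈ -27.923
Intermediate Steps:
H(O, a) = O*a
-9931836/H(223, 1595) = -9931836/(223*1595) = -9931836/355685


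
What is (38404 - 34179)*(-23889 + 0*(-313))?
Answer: -100931025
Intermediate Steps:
(38404 - 34179)*(-23889 + 0*(-313)) = 4225*(-23889 + 0) = 4225*(-23889) = -100931025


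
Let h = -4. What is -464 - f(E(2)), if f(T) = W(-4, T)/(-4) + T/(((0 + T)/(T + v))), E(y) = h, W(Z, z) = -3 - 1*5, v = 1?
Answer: -463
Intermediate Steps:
W(Z, z) = -8 (W(Z, z) = -3 - 5 = -8)
E(y) = -4
f(T) = 3 + T (f(T) = -8/(-4) + T/(((0 + T)/(T + 1))) = -8*(-¼) + T/((T/(1 + T))) = 2 + T*((1 + T)/T) = 2 + (1 + T) = 3 + T)
-464 - f(E(2)) = -464 - (3 - 4) = -464 - 1*(-1) = -464 + 1 = -463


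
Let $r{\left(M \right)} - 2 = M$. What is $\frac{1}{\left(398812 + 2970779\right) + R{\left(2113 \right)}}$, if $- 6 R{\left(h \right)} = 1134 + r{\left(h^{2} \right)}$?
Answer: $\frac{2}{5250547} \approx 3.8091 \cdot 10^{-7}$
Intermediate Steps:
$r{\left(M \right)} = 2 + M$
$R{\left(h \right)} = - \frac{568}{3} - \frac{h^{2}}{6}$ ($R{\left(h \right)} = - \frac{1134 + \left(2 + h^{2}\right)}{6} = - \frac{1136 + h^{2}}{6} = - \frac{568}{3} - \frac{h^{2}}{6}$)
$\frac{1}{\left(398812 + 2970779\right) + R{\left(2113 \right)}} = \frac{1}{\left(398812 + 2970779\right) - \left(\frac{568}{3} + \frac{2113^{2}}{6}\right)} = \frac{1}{3369591 - \frac{1488635}{2}} = \frac{1}{\frac{5250547}{2}} = \frac{2}{5250547}$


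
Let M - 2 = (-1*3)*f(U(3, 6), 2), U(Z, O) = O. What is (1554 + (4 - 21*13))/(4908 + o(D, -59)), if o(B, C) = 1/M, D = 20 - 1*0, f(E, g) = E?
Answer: 20560/78527 ≈ 0.26182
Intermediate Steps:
D = 20 (D = 20 + 0 = 20)
M = -16 (M = 2 - 1*3*6 = 2 - 3*6 = 2 - 18 = -16)
o(B, C) = -1/16 (o(B, C) = 1/(-16) = -1/16)
(1554 + (4 - 21*13))/(4908 + o(D, -59)) = (1554 + (4 - 21*13))/(4908 - 1/16) = (1554 + (4 - 273))/(78527/16) = (1554 - 269)*(16/78527) = 1285*(16/78527) = 20560/78527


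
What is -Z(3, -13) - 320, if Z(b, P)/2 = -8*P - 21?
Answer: -486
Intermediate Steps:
Z(b, P) = -42 - 16*P (Z(b, P) = 2*(-8*P - 21) = 2*(-21 - 8*P) = -42 - 16*P)
-Z(3, -13) - 320 = -(-42 - 16*(-13)) - 320 = -(-42 + 208) - 320 = -1*166 - 320 = -166 - 320 = -486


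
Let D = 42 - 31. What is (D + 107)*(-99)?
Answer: -11682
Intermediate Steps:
D = 11
(D + 107)*(-99) = (11 + 107)*(-99) = 118*(-99) = -11682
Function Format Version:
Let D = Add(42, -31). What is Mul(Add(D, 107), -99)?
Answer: -11682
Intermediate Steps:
D = 11
Mul(Add(D, 107), -99) = Mul(Add(11, 107), -99) = Mul(118, -99) = -11682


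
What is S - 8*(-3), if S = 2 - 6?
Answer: 20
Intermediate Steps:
S = -4
S - 8*(-3) = -4 - 8*(-3) = -4 + 24 = 20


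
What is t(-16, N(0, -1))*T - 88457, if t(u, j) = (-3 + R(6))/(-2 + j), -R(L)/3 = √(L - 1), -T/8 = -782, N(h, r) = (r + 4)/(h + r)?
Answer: -423517/5 + 18768*√5/5 ≈ -76310.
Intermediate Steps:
N(h, r) = (4 + r)/(h + r)
T = 6256 (T = -8*(-782) = 6256)
R(L) = -3*√(-1 + L) (R(L) = -3*√(L - 1) = -3*√(-1 + L))
t(u, j) = (-3 - 3*√5)/(-2 + j) (t(u, j) = (-3 - 3*√(-1 + 6))/(-2 + j) = (-3 - 3*√5)/(-2 + j))
t(-16, N(0, -1))*T - 88457 = (3*(-1 - √5)/(-2 + (4 - 1)/(0 - 1)))*6256 - 88457 = (3*(-1 - √5)/(-2 + 3/(-1)))*6256 - 88457 = (3*(-1 - √5)/(-2 - 1*3))*6256 - 88457 = (3*(-1 - √5)/(-2 - 3))*6256 - 88457 = (3*(-1 - √5)/(-5))*6256 - 88457 = (3*(-⅕)*(-1 - √5))*6256 - 88457 = (⅗ + 3*√5/5)*6256 - 88457 = (18768/5 + 18768*√5/5) - 88457 = -423517/5 + 18768*√5/5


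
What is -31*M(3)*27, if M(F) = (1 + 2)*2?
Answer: -5022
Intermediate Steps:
M(F) = 6 (M(F) = 3*2 = 6)
-31*M(3)*27 = -31*6*27 = -186*27 = -5022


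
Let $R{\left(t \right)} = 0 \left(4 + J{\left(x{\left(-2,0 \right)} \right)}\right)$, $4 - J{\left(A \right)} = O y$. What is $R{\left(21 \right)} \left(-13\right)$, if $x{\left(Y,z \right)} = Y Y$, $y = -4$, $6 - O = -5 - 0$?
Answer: $0$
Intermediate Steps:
$O = 11$ ($O = 6 - \left(-5 - 0\right) = 6 - \left(-5 + 0\right) = 6 - -5 = 6 + 5 = 11$)
$x{\left(Y,z \right)} = Y^{2}$
$J{\left(A \right)} = 48$ ($J{\left(A \right)} = 4 - 11 \left(-4\right) = 4 - -44 = 4 + 44 = 48$)
$R{\left(t \right)} = 0$ ($R{\left(t \right)} = 0 \left(4 + 48\right) = 0 \cdot 52 = 0$)
$R{\left(21 \right)} \left(-13\right) = 0 \left(-13\right) = 0$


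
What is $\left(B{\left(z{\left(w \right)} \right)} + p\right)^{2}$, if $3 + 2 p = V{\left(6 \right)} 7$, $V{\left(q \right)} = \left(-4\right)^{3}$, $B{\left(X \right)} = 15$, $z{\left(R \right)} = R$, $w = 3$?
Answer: $\frac{177241}{4} \approx 44310.0$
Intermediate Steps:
$V{\left(q \right)} = -64$
$p = - \frac{451}{2}$ ($p = - \frac{3}{2} + \frac{\left(-64\right) 7}{2} = - \frac{3}{2} + \frac{1}{2} \left(-448\right) = - \frac{3}{2} - 224 = - \frac{451}{2} \approx -225.5$)
$\left(B{\left(z{\left(w \right)} \right)} + p\right)^{2} = \left(15 - \frac{451}{2}\right)^{2} = \left(- \frac{421}{2}\right)^{2} = \frac{177241}{4}$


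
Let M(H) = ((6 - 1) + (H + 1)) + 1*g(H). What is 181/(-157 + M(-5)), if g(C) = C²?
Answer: -181/131 ≈ -1.3817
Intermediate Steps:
M(H) = 6 + H + H² (M(H) = ((6 - 1) + (H + 1)) + 1*H² = (5 + (1 + H)) + H² = (6 + H) + H² = 6 + H + H²)
181/(-157 + M(-5)) = 181/(-157 + (6 - 5 + (-5)²)) = 181/(-157 + (6 - 5 + 25)) = 181/(-157 + 26) = 181/(-131) = 181*(-1/131) = -181/131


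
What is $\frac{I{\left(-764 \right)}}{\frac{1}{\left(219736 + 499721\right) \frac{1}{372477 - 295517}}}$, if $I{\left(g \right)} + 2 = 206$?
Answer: $\frac{36692307}{19240} \approx 1907.1$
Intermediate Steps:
$I{\left(g \right)} = 204$ ($I{\left(g \right)} = -2 + 206 = 204$)
$\frac{I{\left(-764 \right)}}{\frac{1}{\left(219736 + 499721\right) \frac{1}{372477 - 295517}}} = \frac{204}{\frac{1}{\left(219736 + 499721\right) \frac{1}{372477 - 295517}}} = \frac{204}{\frac{1}{719457 \cdot \frac{1}{76960}}} = \frac{204}{\frac{1}{\frac{719457}{76960}}} = \frac{204}{\frac{76960}{719457}} = 204 \cdot \frac{719457}{76960} = \frac{36692307}{19240}$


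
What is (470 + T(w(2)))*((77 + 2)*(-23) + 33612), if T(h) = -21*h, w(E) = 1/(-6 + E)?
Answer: 60442295/4 ≈ 1.5111e+7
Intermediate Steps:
(470 + T(w(2)))*((77 + 2)*(-23) + 33612) = (470 - 21/(-6 + 2))*((77 + 2)*(-23) + 33612) = (470 - 21/(-4))*(79*(-23) + 33612) = (470 - 21*(-¼))*(-1817 + 33612) = (470 + 21/4)*31795 = (1901/4)*31795 = 60442295/4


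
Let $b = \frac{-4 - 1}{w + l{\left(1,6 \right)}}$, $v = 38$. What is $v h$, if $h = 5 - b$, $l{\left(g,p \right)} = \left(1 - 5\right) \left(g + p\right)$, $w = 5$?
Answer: $\frac{4180}{23} \approx 181.74$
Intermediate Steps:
$l{\left(g,p \right)} = - 4 g - 4 p$ ($l{\left(g,p \right)} = - 4 \left(g + p\right) = - 4 g - 4 p$)
$b = \frac{5}{23}$ ($b = \frac{-4 - 1}{5 - 28} = - \frac{5}{5 - 28} = - \frac{5}{-23} = \left(-5\right) \left(- \frac{1}{23}\right) = \frac{5}{23} \approx 0.21739$)
$h = \frac{110}{23}$ ($h = 5 - \frac{5}{23} = \frac{110}{23} \approx 4.7826$)
$v h = 38 \cdot \frac{110}{23} = \frac{4180}{23}$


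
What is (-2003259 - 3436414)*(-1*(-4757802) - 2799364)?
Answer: -10653262310774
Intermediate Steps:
(-2003259 - 3436414)*(-1*(-4757802) - 2799364) = -5439673*(4757802 - 2799364) = -5439673*1958438 = -10653262310774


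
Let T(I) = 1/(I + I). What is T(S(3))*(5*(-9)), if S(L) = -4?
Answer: 45/8 ≈ 5.6250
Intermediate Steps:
T(I) = 1/(2*I)
T(S(3))*(5*(-9)) = ((½)/(-4))*(5*(-9)) = ((½)*(-¼))*(-45) = -⅛*(-45) = 45/8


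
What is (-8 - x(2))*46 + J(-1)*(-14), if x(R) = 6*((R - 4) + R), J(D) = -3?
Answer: -326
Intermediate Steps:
x(R) = -24 + 12*R (x(R) = 6*((-4 + R) + R) = 6*(-4 + 2*R) = -24 + 12*R)
(-8 - x(2))*46 + J(-1)*(-14) = (-8 - (-24 + 12*2))*46 - 3*(-14) = (-8 - (-24 + 24))*46 + 42 = (-8 - 1*0)*46 + 42 = (-8 + 0)*46 + 42 = -8*46 + 42 = -368 + 42 = -326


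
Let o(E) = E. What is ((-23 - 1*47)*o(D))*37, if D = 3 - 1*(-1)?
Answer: -10360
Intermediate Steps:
D = 4 (D = 3 + 1 = 4)
((-23 - 1*47)*o(D))*37 = ((-23 - 1*47)*4)*37 = ((-23 - 47)*4)*37 = -70*4*37 = -280*37 = -10360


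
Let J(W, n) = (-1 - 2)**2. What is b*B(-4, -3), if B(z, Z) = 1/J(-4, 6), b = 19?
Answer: 19/9 ≈ 2.1111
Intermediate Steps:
J(W, n) = 9 (J(W, n) = (-3)**2 = 9)
B(z, Z) = 1/9
b*B(-4, -3) = 19*(1/9) = 19/9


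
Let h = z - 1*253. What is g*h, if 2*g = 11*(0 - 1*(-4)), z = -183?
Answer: -9592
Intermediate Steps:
g = 22 (g = (11*(0 - 1*(-4)))/2 = (11*(0 + 4))/2 = (11*4)/2 = (½)*44 = 22)
h = -436 (h = -183 - 1*253 = -183 - 253 = -436)
g*h = 22*(-436) = -9592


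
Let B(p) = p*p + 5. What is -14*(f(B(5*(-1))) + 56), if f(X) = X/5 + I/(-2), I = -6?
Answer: -910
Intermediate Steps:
B(p) = 5 + p**2 (B(p) = p**2 + 5 = 5 + p**2)
f(X) = 3 + X/5 (f(X) = X/5 - 6/(-2) = X*(1/5) - 6*(-1/2) = X/5 + 3 = 3 + X/5)
-14*(f(B(5*(-1))) + 56) = -14*((3 + (5 + (5*(-1))**2)/5) + 56) = -14*((3 + (5 + (-5)**2)/5) + 56) = -14*((3 + (5 + 25)/5) + 56) = -14*((3 + (1/5)*30) + 56) = -14*((3 + 6) + 56) = -14*(9 + 56) = -14*65 = -910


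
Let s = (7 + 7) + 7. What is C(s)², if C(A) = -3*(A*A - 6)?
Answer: 1703025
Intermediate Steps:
s = 21 (s = 14 + 7 = 21)
C(A) = 18 - 3*A² (C(A) = -3*(A² - 6) = -3*(-6 + A²) = 18 - 3*A²)
C(s)² = (18 - 3*21²)² = (18 - 3*441)² = (18 - 1323)² = (-1305)² = 1703025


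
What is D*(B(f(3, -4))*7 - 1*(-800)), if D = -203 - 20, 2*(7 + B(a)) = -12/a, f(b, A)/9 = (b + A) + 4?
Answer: -1504135/9 ≈ -1.6713e+5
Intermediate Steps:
f(b, A) = 36 + 9*A + 9*b (f(b, A) = 9*((b + A) + 4) = 9*((A + b) + 4) = 9*(4 + A + b) = 36 + 9*A + 9*b)
B(a) = -7 - 6/a (B(a) = -7 + (-12/a)/2 = -7 - 6/a)
D = -223
D*(B(f(3, -4))*7 - 1*(-800)) = -223*((-7 - 6/(36 + 9*(-4) + 9*3))*7 - 1*(-800)) = -223*((-7 - 6/(36 - 36 + 27))*7 + 800) = -223*((-7 - 6/27)*7 + 800) = -223*((-7 - 6*1/27)*7 + 800) = -223*((-7 - 2/9)*7 + 800) = -223*(-65/9*7 + 800) = -223*(-455/9 + 800) = -223*6745/9 = -1504135/9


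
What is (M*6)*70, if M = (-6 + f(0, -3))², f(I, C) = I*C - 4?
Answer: 42000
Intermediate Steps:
f(I, C) = -4 + C*I (f(I, C) = C*I - 4 = -4 + C*I)
M = 100 (M = (-6 + (-4 - 3*0))² = (-6 + (-4 + 0))² = (-6 - 4)² = (-10)² = 100)
(M*6)*70 = (100*6)*70 = 600*70 = 42000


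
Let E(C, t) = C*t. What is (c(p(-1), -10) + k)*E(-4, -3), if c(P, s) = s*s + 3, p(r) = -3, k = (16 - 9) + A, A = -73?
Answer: 444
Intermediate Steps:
k = -66 (k = (16 - 9) - 73 = 7 - 73 = -66)
c(P, s) = 3 + s² (c(P, s) = s² + 3 = 3 + s²)
(c(p(-1), -10) + k)*E(-4, -3) = ((3 + (-10)²) - 66)*(-4*(-3)) = ((3 + 100) - 66)*12 = (103 - 66)*12 = 37*12 = 444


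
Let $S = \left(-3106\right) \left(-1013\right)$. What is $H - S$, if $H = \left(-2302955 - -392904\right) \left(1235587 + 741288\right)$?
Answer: $-3775935217003$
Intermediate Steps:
$S = 3146378$
$H = -3775932070625$ ($H = \left(-2302955 + 392904\right) 1976875 = \left(-1910051\right) 1976875 = -3775932070625$)
$H - S = -3775932070625 - 3146378 = -3775935217003$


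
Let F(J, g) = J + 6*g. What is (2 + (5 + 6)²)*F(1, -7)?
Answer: -5043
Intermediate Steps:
(2 + (5 + 6)²)*F(1, -7) = (2 + (5 + 6)²)*(1 + 6*(-7)) = (2 + 11²)*(1 - 42) = (2 + 121)*(-41) = 123*(-41) = -5043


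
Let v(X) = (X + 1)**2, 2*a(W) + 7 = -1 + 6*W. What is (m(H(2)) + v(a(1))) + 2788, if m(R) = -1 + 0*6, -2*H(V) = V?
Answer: 2787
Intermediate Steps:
H(V) = -V/2
m(R) = -1 (m(R) = -1 + 0 = -1)
a(W) = -4 + 3*W (a(W) = -7/2 + (-1 + 6*W)/2 = -7/2 + (-1/2 + 3*W) = -4 + 3*W)
v(X) = (1 + X)**2
(m(H(2)) + v(a(1))) + 2788 = (-1 + (1 + (-4 + 3*1))**2) + 2788 = (-1 + (1 + (-4 + 3))**2) + 2788 = (-1 + (1 - 1)**2) + 2788 = (-1 + 0**2) + 2788 = (-1 + 0) + 2788 = -1 + 2788 = 2787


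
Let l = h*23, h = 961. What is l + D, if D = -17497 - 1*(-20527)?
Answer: 25133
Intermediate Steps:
D = 3030 (D = -17497 + 20527 = 3030)
l = 22103 (l = 961*23 = 22103)
l + D = 22103 + 3030 = 25133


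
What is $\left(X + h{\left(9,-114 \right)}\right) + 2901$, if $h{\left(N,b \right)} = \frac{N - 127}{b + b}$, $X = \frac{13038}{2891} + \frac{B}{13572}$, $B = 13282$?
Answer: $\frac{18682435333}{6426693} \approx 2907.0$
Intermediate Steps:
$X = \frac{3712931}{676494}$ ($X = \frac{13038}{2891} + \frac{13282}{13572} = 13038 \cdot \frac{1}{2891} + 13282 \cdot \frac{1}{13572} = \frac{13038}{2891} + \frac{229}{234} = \frac{3712931}{676494} \approx 5.4885$)
$h{\left(N,b \right)} = \frac{-127 + N}{2 b}$
$\left(X + h{\left(9,-114 \right)}\right) + 2901 = \left(\frac{3712931}{676494} + \frac{-127 + 9}{2 \left(-114\right)}\right) + 2901 = \left(\frac{3712931}{676494} + \frac{1}{2} \left(- \frac{1}{114}\right) \left(-118\right)\right) + 2901 = \left(\frac{3712931}{676494} + \frac{59}{114}\right) + 2901 = \frac{38598940}{6426693} + 2901 = \frac{18682435333}{6426693}$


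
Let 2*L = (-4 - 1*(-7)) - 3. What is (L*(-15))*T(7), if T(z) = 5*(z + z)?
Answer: 0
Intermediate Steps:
T(z) = 10*z (T(z) = 5*(2*z) = 10*z)
L = 0 (L = ((-4 - 1*(-7)) - 3)/2 = ((-4 + 7) - 3)/2 = (3 - 3)/2 = (½)*0 = 0)
(L*(-15))*T(7) = (0*(-15))*(10*7) = 0*70 = 0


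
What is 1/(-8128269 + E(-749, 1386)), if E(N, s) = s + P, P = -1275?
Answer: -1/8128158 ≈ -1.2303e-7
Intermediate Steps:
E(N, s) = -1275 + s (E(N, s) = s - 1275 = -1275 + s)
1/(-8128269 + E(-749, 1386)) = 1/(-8128269 + (-1275 + 1386)) = 1/(-8128269 + 111) = 1/(-8128158) = -1/8128158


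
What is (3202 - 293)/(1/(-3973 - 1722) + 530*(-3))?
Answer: -16566755/9055051 ≈ -1.8296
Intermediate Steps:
(3202 - 293)/(1/(-3973 - 1722) + 530*(-3)) = 2909/(1/(-5695) - 1590) = 2909/(-1/5695 - 1590) = 2909/(-9055051/5695) = 2909*(-5695/9055051) = -16566755/9055051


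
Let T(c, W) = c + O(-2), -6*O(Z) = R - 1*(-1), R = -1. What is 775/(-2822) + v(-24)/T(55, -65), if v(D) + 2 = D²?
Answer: 1577203/155210 ≈ 10.162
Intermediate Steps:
O(Z) = 0 (O(Z) = -(-1 - 1*(-1))/6 = -(-1 + 1)/6 = -⅙*0 = 0)
T(c, W) = c (T(c, W) = c + 0 = c)
v(D) = -2 + D²
775/(-2822) + v(-24)/T(55, -65) = 775/(-2822) + (-2 + (-24)²)/55 = 775*(-1/2822) + (-2 + 576)*(1/55) = -775/2822 + 574*(1/55) = -775/2822 + 574/55 = 1577203/155210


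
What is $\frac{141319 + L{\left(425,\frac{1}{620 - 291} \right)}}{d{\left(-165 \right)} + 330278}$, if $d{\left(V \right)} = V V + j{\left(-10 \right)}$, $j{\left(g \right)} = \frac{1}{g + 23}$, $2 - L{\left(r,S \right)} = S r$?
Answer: $\frac{151106098}{382260165} \approx 0.3953$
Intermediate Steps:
$L{\left(r,S \right)} = 2 - S r$
$j{\left(g \right)} = \frac{1}{23 + g}$
$d{\left(V \right)} = \frac{1}{13} + V^{2}$ ($d{\left(V \right)} = V V + \frac{1}{23 - 10} = V^{2} + \frac{1}{13} = \frac{1}{13} + V^{2}$)
$\frac{141319 + L{\left(425,\frac{1}{620 - 291} \right)}}{d{\left(-165 \right)} + 330278} = \frac{141319 + \left(2 - \frac{1}{620 - 291} \cdot 425\right)}{\left(\frac{1}{13} + \left(-165\right)^{2}\right) + 330278} = \frac{141319 + \left(2 - \frac{1}{329} \cdot 425\right)}{\left(\frac{1}{13} + 27225\right) + 330278} = \frac{141319 + \left(2 - \frac{1}{329} \cdot 425\right)}{\frac{353926}{13} + 330278} = \frac{141319 + \left(2 - \frac{425}{329}\right)}{\frac{4647540}{13}} = \left(141319 + \frac{233}{329}\right) \frac{13}{4647540} = \frac{46494184}{329} \cdot \frac{13}{4647540} = \frac{151106098}{382260165}$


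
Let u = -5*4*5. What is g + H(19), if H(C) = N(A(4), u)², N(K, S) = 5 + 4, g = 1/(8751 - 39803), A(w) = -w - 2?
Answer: 2515211/31052 ≈ 81.000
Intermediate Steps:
A(w) = -2 - w
u = -100 (u = -20*5 = -100)
g = -1/31052 (g = 1/(-31052) = -1/31052 ≈ -3.2204e-5)
N(K, S) = 9
H(C) = 81 (H(C) = 9² = 81)
g + H(19) = -1/31052 + 81 = 2515211/31052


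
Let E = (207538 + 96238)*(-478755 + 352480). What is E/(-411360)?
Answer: 239745715/2571 ≈ 93250.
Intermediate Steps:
E = -38359314400 (E = 303776*(-126275) = -38359314400)
E/(-411360) = -38359314400/(-411360) = -38359314400*(-1/411360) = 239745715/2571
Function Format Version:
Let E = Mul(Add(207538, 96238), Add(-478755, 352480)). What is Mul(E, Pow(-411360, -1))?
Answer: Rational(239745715, 2571) ≈ 93250.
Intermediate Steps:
E = -38359314400 (E = Mul(303776, -126275) = -38359314400)
Mul(E, Pow(-411360, -1)) = Mul(-38359314400, Pow(-411360, -1)) = Mul(-38359314400, Rational(-1, 411360)) = Rational(239745715, 2571)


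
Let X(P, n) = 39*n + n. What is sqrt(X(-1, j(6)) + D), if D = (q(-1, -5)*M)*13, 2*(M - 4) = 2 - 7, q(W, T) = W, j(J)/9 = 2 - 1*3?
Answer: I*sqrt(1518)/2 ≈ 19.481*I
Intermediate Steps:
j(J) = -9 (j(J) = 9*(2 - 1*3) = 9*(2 - 3) = 9*(-1) = -9)
M = 3/2 (M = 4 + (2 - 7)/2 = 4 + (1/2)*(-5) = 4 - 5/2 = 3/2 ≈ 1.5000)
X(P, n) = 40*n
D = -39/2 (D = -1*3/2*13 = -3/2*13 = -39/2 ≈ -19.500)
sqrt(X(-1, j(6)) + D) = sqrt(40*(-9) - 39/2) = sqrt(-360 - 39/2) = sqrt(-759/2) = I*sqrt(1518)/2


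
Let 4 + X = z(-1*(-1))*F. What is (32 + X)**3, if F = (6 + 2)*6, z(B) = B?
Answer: 438976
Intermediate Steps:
F = 48 (F = 8*6 = 48)
X = 44 (X = -4 - 1*(-1)*48 = -4 + 1*48 = -4 + 48 = 44)
(32 + X)**3 = (32 + 44)**3 = 76**3 = 438976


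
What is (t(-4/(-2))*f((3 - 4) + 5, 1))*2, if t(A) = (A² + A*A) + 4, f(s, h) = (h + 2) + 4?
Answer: 168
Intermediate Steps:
f(s, h) = 6 + h (f(s, h) = (2 + h) + 4 = 6 + h)
t(A) = 4 + 2*A² (t(A) = (A² + A²) + 4 = 2*A² + 4 = 4 + 2*A²)
(t(-4/(-2))*f((3 - 4) + 5, 1))*2 = ((4 + 2*(-4/(-2))²)*(6 + 1))*2 = ((4 + 2*(-4*(-½))²)*7)*2 = ((4 + 2*2²)*7)*2 = ((4 + 2*4)*7)*2 = ((4 + 8)*7)*2 = (12*7)*2 = 84*2 = 168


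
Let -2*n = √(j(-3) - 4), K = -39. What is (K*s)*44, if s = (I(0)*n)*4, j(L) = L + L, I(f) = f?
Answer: 0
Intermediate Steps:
j(L) = 2*L
n = -I*√10/2 (n = -√(2*(-3) - 4)/2 = -√(-6 - 4)/2 = -I*√10/2 ≈ -1.5811*I)
s = 0 (s = (0*(-I*√10/2))*4 = 0*4 = 0)
(K*s)*44 = -39*0*44 = 0*44 = 0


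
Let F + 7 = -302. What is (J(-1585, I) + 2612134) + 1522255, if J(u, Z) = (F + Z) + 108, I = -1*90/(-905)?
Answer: 748288046/181 ≈ 4.1342e+6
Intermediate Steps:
F = -309 (F = -7 - 302 = -309)
I = 18/181 (I = -90*(-1/905) = 18/181 ≈ 0.099447)
J(u, Z) = -201 + Z (J(u, Z) = (-309 + Z) + 108 = -201 + Z)
(J(-1585, I) + 2612134) + 1522255 = ((-201 + 18/181) + 2612134) + 1522255 = (-36363/181 + 2612134) + 1522255 = 472759891/181 + 1522255 = 748288046/181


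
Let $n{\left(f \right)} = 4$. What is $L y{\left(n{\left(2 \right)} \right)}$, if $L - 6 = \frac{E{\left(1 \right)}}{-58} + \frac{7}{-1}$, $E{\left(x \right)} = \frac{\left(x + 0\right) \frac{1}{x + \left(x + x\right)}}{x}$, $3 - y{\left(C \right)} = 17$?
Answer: $\frac{1225}{87} \approx 14.08$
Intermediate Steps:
$y{\left(C \right)} = -14$ ($y{\left(C \right)} = 3 - 17 = -14$)
$E{\left(x \right)} = \frac{1}{3 x}$ ($E{\left(x \right)} = \frac{x \frac{1}{x + 2 x}}{x} = \frac{x \frac{1}{3 x}}{x} = \frac{1}{3 x}$)
$L = - \frac{175}{174}$ ($L = 6 + \left(\frac{\frac{1}{3} \cdot 1^{-1}}{-58} + \frac{7}{-1}\right) = 6 + \left(\frac{1}{3} \cdot 1 \left(- \frac{1}{58}\right) + 7 \left(-1\right)\right) = 6 + \left(\frac{1}{3} \left(- \frac{1}{58}\right) - 7\right) = 6 - \frac{1219}{174} = - \frac{175}{174} \approx -1.0057$)
$L y{\left(n{\left(2 \right)} \right)} = \left(- \frac{175}{174}\right) \left(-14\right) = \frac{1225}{87}$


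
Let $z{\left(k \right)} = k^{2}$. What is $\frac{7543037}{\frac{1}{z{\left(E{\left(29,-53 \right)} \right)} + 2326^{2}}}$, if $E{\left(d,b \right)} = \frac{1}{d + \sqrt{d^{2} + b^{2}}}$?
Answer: $\frac{322009835661963649139}{7890481} - \frac{2187480730 \sqrt{146}}{7890481} \approx 4.081 \cdot 10^{13}$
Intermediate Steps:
$E{\left(d,b \right)} = \frac{1}{d + \sqrt{b^{2} + d^{2}}}$
$\frac{7543037}{\frac{1}{z{\left(E{\left(29,-53 \right)} \right)} + 2326^{2}}} = \frac{7543037}{\frac{1}{\left(\frac{1}{29 + \sqrt{\left(-53\right)^{2} + 29^{2}}}\right)^{2} + 2326^{2}}} = \frac{7543037}{\frac{1}{\left(\frac{1}{29 + \sqrt{2809 + 841}}\right)^{2} + 5410276}} = \frac{7543037}{\frac{1}{\left(\frac{1}{29 + \sqrt{3650}}\right)^{2} + 5410276}} = \frac{7543037}{\frac{1}{\left(\frac{1}{29 + 5 \sqrt{146}}\right)^{2} + 5410276}} = \frac{7543037}{\frac{1}{\frac{1}{\left(29 + 5 \sqrt{146}\right)^{2}} + 5410276}} = \frac{7543037}{\frac{1}{5410276 + \frac{1}{\left(29 + 5 \sqrt{146}\right)^{2}}}} = 7543037 \left(5410276 + \frac{1}{\left(29 + 5 \sqrt{146}\right)^{2}}\right) = 40809912048212 + \frac{7543037}{\left(29 + 5 \sqrt{146}\right)^{2}}$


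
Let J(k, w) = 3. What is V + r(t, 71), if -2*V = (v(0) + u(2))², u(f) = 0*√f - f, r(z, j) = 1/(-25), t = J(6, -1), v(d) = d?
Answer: -51/25 ≈ -2.0400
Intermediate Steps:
t = 3
r(z, j) = -1/25
u(f) = -f (u(f) = 0 - f = -f)
V = -2 (V = -(0 - 1*2)²/2 = -(0 - 2)²/2 = -½*(-2)² = -½*4 = -2)
V + r(t, 71) = -2 - 1/25 = -51/25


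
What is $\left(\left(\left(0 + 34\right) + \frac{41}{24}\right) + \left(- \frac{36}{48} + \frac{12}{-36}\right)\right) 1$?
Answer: $\frac{277}{8} \approx 34.625$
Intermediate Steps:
$\left(\left(\left(0 + 34\right) + \frac{41}{24}\right) + \left(- \frac{36}{48} + \frac{12}{-36}\right)\right) 1 = \left(\left(34 + 41 \cdot \frac{1}{24}\right) + \left(\left(-36\right) \frac{1}{48} + 12 \left(- \frac{1}{36}\right)\right)\right) 1 = \left(\left(34 + \frac{41}{24}\right) - \frac{13}{12}\right) 1 = \left(\frac{857}{24} - \frac{13}{12}\right) 1 = \frac{277}{8} \cdot 1 = \frac{277}{8}$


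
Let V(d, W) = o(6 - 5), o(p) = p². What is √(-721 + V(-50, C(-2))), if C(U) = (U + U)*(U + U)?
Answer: 12*I*√5 ≈ 26.833*I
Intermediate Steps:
C(U) = 4*U² (C(U) = (2*U)*(2*U) = 4*U²)
V(d, W) = 1 (V(d, W) = (6 - 5)² = 1² = 1)
√(-721 + V(-50, C(-2))) = √(-721 + 1) = √(-720) = 12*I*√5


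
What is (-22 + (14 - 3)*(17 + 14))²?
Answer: 101761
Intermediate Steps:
(-22 + (14 - 3)*(17 + 14))² = (-22 + 11*31)² = (-22 + 341)² = 319² = 101761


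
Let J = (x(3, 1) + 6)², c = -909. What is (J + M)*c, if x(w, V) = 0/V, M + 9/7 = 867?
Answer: -5737608/7 ≈ -8.1966e+5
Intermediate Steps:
M = 6060/7 (M = -9/7 + 867 = 6060/7 ≈ 865.71)
x(w, V) = 0
J = 36 (J = (0 + 6)² = 6² = 36)
(J + M)*c = (36 + 6060/7)*(-909) = (6312/7)*(-909) = -5737608/7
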